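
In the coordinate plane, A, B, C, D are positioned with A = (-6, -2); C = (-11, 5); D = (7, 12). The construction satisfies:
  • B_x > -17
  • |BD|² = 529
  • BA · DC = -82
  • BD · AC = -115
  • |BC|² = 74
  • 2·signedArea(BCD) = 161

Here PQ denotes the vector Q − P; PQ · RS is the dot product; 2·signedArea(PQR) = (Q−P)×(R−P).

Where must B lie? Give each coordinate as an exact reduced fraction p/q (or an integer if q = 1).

1. B_x = -16  [2·signedArea(BCD) = 161 ∩ BD · AC = -115]
2. B_y = 12  [2·signedArea(BCD) = 161 ∩ BD · AC = -115]
   → B = (-16, 12)

B = (-16, 12)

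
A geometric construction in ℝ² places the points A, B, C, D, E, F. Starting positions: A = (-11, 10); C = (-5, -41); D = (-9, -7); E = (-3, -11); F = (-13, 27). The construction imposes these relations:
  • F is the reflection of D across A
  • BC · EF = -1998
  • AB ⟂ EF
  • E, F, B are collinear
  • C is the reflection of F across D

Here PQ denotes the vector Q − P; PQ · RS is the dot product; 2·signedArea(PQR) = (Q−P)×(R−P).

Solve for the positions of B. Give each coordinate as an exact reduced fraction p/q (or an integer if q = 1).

B = (-3353/386, 4095/386)

1. B_x = -3353/386  [E, F, B are collinear ∩ AB ⟂ EF]
2. B_y = 4095/386  [E, F, B are collinear ∩ AB ⟂ EF]
   → B = (-3353/386, 4095/386)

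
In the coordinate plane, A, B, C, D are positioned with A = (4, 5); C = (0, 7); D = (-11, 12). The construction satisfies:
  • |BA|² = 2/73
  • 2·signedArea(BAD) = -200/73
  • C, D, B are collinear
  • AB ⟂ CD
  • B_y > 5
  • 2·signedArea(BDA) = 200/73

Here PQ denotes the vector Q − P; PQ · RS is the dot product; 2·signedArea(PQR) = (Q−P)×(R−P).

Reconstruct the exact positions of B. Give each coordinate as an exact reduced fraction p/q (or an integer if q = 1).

1. B_x = 297/73  [C, D, B are collinear ∩ AB ⟂ CD]
2. B_y = 376/73  [C, D, B are collinear ∩ AB ⟂ CD]
   → B = (297/73, 376/73)

B = (297/73, 376/73)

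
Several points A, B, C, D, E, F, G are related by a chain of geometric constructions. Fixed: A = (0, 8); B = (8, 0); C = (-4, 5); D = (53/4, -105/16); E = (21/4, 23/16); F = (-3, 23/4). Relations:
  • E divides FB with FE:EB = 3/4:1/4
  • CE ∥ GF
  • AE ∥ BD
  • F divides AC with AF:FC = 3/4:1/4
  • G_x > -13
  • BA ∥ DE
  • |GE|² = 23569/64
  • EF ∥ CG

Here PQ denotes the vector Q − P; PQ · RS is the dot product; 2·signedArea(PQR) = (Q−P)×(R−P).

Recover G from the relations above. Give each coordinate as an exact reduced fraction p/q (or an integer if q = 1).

G = (-49/4, 149/16)

1. G_x = -49/4  [CE ∥ GF ∩ EF ∥ CG]
2. G_y = 149/16  [CE ∥ GF ∩ EF ∥ CG]
   → G = (-49/4, 149/16)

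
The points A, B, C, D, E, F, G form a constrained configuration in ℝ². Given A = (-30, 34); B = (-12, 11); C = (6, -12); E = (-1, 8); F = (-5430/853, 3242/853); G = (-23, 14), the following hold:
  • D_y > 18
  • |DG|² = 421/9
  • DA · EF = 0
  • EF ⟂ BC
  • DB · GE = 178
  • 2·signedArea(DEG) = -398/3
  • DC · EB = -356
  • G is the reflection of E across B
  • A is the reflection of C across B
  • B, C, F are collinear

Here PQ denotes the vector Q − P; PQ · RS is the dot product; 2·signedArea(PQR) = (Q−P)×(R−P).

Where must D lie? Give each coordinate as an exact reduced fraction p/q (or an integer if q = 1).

1. D_x = -18  [DA · EF = 0 ∩ 2·signedArea(DEG) = -398/3]
2. D_y = 56/3  [DA · EF = 0 ∩ 2·signedArea(DEG) = -398/3]
   → D = (-18, 56/3)

D = (-18, 56/3)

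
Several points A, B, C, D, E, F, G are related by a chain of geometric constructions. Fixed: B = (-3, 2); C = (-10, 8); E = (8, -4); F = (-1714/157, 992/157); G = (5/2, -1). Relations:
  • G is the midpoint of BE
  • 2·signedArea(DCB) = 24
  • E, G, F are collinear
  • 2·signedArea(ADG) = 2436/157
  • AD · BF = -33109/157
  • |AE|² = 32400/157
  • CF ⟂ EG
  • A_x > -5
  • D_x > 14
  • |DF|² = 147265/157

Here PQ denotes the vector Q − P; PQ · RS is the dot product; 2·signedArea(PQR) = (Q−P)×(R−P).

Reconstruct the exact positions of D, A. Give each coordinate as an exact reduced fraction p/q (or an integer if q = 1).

1. D_x = 15  [line 6·x + 7·y + -20 = 0 ∩ |DF|² = 147265/157]
2. D_y = -10  [line 6·x + 7·y + -20 = 0 ∩ |DF|² = 147265/157]
   → D = (15, -10)
3. A_x = -724/157  [AD · BF = -33109/157 ∩ 2·signedArea(ADG) = 2436/157]
4. A_y = 452/157  [AD · BF = -33109/157 ∩ 2·signedArea(ADG) = 2436/157]
   → A = (-724/157, 452/157)

A = (-724/157, 452/157)
D = (15, -10)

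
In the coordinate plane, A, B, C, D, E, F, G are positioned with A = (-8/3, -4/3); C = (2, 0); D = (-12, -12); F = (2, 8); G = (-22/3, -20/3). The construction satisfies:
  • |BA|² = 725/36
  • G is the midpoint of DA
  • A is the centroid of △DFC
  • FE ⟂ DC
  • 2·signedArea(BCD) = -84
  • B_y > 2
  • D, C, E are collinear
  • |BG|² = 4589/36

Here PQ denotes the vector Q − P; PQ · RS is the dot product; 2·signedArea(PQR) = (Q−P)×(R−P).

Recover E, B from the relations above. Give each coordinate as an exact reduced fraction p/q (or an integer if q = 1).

1. E_x = 506/85  [D, C, E are collinear ∩ FE ⟂ DC]
2. E_y = 288/85  [D, C, E are collinear ∩ FE ⟂ DC]
   → E = (506/85, 288/85)
3. B_x = -3/2  [line 12·x + -14·y + 60 = 0 ∩ |BG|² = 4589/36]
4. B_y = 3  [line 12·x + -14·y + 60 = 0 ∩ |BG|² = 4589/36]
   → B = (-3/2, 3)

B = (-3/2, 3)
E = (506/85, 288/85)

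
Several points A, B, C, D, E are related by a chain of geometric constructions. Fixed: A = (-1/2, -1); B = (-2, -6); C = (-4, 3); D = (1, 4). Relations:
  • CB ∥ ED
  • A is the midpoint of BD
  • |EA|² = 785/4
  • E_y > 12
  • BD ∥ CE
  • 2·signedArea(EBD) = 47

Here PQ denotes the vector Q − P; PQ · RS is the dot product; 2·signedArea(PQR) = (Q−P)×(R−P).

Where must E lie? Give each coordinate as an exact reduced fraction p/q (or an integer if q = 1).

E = (-1, 13)

1. E_x = -1  [CB ∥ ED ∩ BD ∥ CE]
2. E_y = 13  [CB ∥ ED ∩ BD ∥ CE]
   → E = (-1, 13)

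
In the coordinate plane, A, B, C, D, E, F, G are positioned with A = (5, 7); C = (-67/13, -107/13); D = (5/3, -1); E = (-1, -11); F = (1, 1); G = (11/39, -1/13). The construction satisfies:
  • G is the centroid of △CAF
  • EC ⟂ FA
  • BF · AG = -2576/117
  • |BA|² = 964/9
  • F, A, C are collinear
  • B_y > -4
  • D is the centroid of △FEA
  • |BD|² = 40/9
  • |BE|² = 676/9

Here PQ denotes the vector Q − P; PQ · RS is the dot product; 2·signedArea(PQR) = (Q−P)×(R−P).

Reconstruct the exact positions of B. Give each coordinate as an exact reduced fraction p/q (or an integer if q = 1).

B = (7/3, -3)

1. B_x = 7/3  [line 184/39·x + 92/13·y + 92/9 = 0 ∩ |BE|² = 676/9]
2. B_y = -3  [line 184/39·x + 92/13·y + 92/9 = 0 ∩ |BE|² = 676/9]
   → B = (7/3, -3)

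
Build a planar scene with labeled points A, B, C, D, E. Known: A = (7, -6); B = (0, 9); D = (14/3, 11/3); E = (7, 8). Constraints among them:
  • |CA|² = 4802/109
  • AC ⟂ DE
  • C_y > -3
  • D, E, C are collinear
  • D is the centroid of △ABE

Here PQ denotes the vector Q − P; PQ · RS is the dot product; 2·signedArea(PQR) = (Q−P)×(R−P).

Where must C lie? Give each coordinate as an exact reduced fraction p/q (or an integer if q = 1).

1. C_x = 126/109  [D, E, C are collinear ∩ AC ⟂ DE]
2. C_y = -311/109  [D, E, C are collinear ∩ AC ⟂ DE]
   → C = (126/109, -311/109)

C = (126/109, -311/109)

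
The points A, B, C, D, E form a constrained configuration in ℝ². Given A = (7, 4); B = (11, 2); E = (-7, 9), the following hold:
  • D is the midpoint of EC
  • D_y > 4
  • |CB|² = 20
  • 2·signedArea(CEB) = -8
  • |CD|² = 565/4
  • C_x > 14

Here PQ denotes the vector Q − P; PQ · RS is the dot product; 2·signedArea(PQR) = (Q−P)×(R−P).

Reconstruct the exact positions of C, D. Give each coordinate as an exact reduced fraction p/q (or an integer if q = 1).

1. C_x = 15  [line 7·x + 18·y + -105 = 0 ∩ |CB|² = 20]
2. C_y = 0  [line 7·x + 18·y + -105 = 0 ∩ |CB|² = 20]
   → C = (15, 0)
3. D_x = 4  [D is the midpoint of EC]
4. D_y = 9/2  [D is the midpoint of EC]
   → D = (4, 9/2)

C = (15, 0)
D = (4, 9/2)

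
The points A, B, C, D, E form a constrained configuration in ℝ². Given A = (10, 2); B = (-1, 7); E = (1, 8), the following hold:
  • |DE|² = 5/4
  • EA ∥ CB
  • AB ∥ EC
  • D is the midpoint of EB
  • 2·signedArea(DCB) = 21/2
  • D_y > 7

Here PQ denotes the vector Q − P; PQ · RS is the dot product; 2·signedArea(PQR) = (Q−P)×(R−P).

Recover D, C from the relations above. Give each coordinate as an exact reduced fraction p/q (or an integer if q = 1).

1. D_x = 0  [D is the midpoint of EB]
2. D_y = 15/2  [D is the midpoint of EB]
   → D = (0, 15/2)
3. C_x = -10  [EA ∥ CB ∩ AB ∥ EC]
4. C_y = 13  [EA ∥ CB ∩ AB ∥ EC]
   → C = (-10, 13)

C = (-10, 13)
D = (0, 15/2)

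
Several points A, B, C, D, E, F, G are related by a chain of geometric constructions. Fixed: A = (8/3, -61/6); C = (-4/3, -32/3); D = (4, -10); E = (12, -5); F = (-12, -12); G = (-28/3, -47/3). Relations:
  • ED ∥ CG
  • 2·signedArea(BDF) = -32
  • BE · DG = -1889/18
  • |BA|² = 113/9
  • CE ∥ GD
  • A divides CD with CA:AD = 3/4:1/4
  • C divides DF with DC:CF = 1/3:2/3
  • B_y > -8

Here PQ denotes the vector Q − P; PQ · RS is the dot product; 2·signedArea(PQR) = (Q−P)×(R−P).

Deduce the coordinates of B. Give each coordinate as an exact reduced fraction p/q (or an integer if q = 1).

1. B_x = 16/3  [2·signedArea(BDF) = -32 ∩ BE · DG = -1889/18]
2. B_y = -47/6  [2·signedArea(BDF) = -32 ∩ BE · DG = -1889/18]
   → B = (16/3, -47/6)

B = (16/3, -47/6)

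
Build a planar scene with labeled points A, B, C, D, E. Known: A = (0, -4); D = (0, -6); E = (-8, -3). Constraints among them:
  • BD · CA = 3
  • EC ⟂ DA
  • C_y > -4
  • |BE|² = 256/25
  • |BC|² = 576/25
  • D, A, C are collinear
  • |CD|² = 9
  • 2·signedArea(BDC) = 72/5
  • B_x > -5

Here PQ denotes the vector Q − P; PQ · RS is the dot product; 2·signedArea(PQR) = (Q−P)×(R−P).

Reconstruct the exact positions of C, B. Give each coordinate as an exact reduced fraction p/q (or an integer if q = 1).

B = (-24/5, -3)
C = (0, -3)

1. C_x = 0  [D, A, C are collinear ∩ EC ⟂ DA]
2. C_y = -3  [D, A, C are collinear ∩ EC ⟂ DA]
   → C = (0, -3)
3. B_x = -24/5  [2·signedArea(BDC) = 72/5 ∩ BD · CA = 3]
4. B_y = -3  [2·signedArea(BDC) = 72/5 ∩ BD · CA = 3]
   → B = (-24/5, -3)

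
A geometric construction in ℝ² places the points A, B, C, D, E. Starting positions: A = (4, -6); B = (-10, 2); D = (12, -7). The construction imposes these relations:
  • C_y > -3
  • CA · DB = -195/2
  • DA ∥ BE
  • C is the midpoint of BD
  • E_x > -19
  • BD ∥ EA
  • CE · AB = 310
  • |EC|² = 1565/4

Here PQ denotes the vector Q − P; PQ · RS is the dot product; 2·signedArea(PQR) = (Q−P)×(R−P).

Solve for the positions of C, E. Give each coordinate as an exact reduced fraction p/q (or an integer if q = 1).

1. C_x = 1  [C is the midpoint of BD]
2. C_y = -5/2  [C is the midpoint of BD]
   → C = (1, -5/2)
3. E_x = -18  [BD ∥ EA ∩ DA ∥ BE]
4. E_y = 3  [BD ∥ EA ∩ DA ∥ BE]
   → E = (-18, 3)

C = (1, -5/2)
E = (-18, 3)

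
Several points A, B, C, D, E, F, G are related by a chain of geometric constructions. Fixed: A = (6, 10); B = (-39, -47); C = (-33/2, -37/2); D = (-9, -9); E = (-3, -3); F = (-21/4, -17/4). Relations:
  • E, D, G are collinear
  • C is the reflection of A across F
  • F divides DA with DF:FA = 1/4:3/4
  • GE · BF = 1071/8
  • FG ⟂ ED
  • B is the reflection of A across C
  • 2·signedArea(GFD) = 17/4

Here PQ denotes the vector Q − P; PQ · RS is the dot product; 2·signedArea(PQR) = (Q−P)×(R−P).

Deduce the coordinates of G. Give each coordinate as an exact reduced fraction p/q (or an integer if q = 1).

G = (-19/4, -19/4)

1. G_x = -19/4  [E, D, G are collinear ∩ FG ⟂ ED]
2. G_y = -19/4  [E, D, G are collinear ∩ FG ⟂ ED]
   → G = (-19/4, -19/4)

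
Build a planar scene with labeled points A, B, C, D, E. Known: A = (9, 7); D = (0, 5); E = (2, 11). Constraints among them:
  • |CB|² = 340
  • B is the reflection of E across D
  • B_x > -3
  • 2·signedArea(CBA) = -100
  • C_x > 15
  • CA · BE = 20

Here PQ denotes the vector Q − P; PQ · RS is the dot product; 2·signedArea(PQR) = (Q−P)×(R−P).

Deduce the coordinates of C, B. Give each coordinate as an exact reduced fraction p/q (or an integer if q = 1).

1. B_x = -2  [B is the reflection of E across D]
2. B_y = -1  [B is the reflection of E across D]
   → B = (-2, -1)
3. C_x = 16  [CA · BE = 20 ∩ 2·signedArea(CBA) = -100]
4. C_y = 3  [CA · BE = 20 ∩ 2·signedArea(CBA) = -100]
   → C = (16, 3)

B = (-2, -1)
C = (16, 3)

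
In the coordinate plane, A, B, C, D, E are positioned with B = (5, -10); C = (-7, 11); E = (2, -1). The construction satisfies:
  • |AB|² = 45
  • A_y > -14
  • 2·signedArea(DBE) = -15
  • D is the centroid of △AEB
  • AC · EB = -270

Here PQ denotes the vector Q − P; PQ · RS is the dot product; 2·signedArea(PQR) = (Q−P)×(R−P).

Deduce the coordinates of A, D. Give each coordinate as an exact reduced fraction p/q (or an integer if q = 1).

1. A_x = 11  [line -3·x + 9·y + 150 = 0 ∩ |AB|² = 45]
2. A_y = -13  [line -3·x + 9·y + 150 = 0 ∩ |AB|² = 45]
   → A = (11, -13)
3. D_x = 6  [D is the centroid of △AEB]
4. D_y = -8  [D is the centroid of △AEB]
   → D = (6, -8)

A = (11, -13)
D = (6, -8)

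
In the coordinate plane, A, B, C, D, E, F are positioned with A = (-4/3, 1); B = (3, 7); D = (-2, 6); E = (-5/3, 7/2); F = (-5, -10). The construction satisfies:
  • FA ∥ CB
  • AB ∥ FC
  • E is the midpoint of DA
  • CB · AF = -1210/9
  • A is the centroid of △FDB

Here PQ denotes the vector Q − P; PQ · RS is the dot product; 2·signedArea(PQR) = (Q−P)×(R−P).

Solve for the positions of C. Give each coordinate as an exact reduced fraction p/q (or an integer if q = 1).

1. C_x = -2/3  [FA ∥ CB ∩ AB ∥ FC]
2. C_y = -4  [FA ∥ CB ∩ AB ∥ FC]
   → C = (-2/3, -4)

C = (-2/3, -4)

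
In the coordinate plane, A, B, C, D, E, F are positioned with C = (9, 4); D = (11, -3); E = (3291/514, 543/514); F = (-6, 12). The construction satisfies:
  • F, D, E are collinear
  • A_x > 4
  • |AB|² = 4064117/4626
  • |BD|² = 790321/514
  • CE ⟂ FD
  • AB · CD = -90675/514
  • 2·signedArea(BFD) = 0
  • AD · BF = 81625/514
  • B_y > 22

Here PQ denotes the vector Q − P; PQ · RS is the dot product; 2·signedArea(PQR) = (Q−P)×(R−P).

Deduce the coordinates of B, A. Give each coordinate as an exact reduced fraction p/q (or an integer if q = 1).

1. B_x = -9459/514  [line 15·x + 17·y + -114 = 0 ∩ |BD|² = 790321/514]
2. B_y = 11793/514  [line 15·x + 17·y + -114 = 0 ∩ |BD|² = 790321/514]
   → B = (-9459/514, 11793/514)
3. A_x = 14/3  [AB · CD = -90675/514 ∩ AD · BF = 81625/514]
4. A_y = 13/3  [AB · CD = -90675/514 ∩ AD · BF = 81625/514]
   → A = (14/3, 13/3)

A = (14/3, 13/3)
B = (-9459/514, 11793/514)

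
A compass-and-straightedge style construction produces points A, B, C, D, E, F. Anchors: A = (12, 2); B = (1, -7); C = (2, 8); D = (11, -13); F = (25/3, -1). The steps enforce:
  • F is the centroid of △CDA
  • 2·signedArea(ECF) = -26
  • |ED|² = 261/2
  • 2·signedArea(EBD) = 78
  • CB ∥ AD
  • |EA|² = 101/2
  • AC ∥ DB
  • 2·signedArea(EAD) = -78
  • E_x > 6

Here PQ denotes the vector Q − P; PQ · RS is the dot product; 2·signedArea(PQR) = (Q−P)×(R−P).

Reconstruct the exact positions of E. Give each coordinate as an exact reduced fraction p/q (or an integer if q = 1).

1. E_x = 13/2  [2·signedArea(EBD) = 78 ∩ 2·signedArea(EAD) = -78]
2. E_y = -5/2  [2·signedArea(EBD) = 78 ∩ 2·signedArea(EAD) = -78]
   → E = (13/2, -5/2)

E = (13/2, -5/2)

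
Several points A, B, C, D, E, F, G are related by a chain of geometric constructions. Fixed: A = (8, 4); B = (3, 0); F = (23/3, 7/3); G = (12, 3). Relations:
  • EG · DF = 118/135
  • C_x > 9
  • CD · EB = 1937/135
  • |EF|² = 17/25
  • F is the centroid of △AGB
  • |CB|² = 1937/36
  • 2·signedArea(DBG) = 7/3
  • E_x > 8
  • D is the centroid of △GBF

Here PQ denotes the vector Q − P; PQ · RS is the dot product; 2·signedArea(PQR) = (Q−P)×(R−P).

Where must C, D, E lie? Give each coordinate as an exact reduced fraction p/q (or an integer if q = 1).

1. D_x = 68/9  [D is the centroid of △GBF]
2. D_y = 16/9  [D is the centroid of △GBF]
   → D = (68/9, 16/9)
3. E_x = 127/15  [line -1/9·x + -5/9·y + 287/135 = 0 ∩ |EF|² = 17/25]
4. E_y = 32/15  [line -1/9·x + -5/9·y + 287/135 = 0 ∩ |EF|² = 17/25]
   → E = (127/15, 32/15)
5. C_x = 59/6  [line 82/15·x + 32/15·y + -535/9 = 0 ∩ |CB|² = 1937/36]
6. C_y = 8/3  [line 82/15·x + 32/15·y + -535/9 = 0 ∩ |CB|² = 1937/36]
   → C = (59/6, 8/3)

C = (59/6, 8/3)
D = (68/9, 16/9)
E = (127/15, 32/15)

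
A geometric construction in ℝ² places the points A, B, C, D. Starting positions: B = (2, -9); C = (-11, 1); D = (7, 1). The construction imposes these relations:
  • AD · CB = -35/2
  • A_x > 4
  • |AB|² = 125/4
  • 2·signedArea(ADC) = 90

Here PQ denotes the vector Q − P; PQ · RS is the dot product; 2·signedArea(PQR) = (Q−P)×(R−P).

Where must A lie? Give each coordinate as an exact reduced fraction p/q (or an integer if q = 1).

A = (9/2, -4)

1. A_x = 9/2  [2·signedArea(ADC) = 90 ∩ AD · CB = -35/2]
2. A_y = -4  [2·signedArea(ADC) = 90 ∩ AD · CB = -35/2]
   → A = (9/2, -4)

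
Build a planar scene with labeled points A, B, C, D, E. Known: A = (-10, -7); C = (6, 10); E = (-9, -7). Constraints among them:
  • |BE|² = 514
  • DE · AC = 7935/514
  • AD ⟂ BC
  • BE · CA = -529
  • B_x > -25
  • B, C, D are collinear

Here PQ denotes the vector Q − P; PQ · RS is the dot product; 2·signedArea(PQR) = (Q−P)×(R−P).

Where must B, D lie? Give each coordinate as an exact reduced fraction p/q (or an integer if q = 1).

B = (-24, -24)
D = (-4851/514, -3853/514)

1. B_x = -24  [line 16·x + 17·y + 792 = 0 ∩ |BE|² = 514]
2. B_y = -24  [line 16·x + 17·y + 792 = 0 ∩ |BE|² = 514]
   → B = (-24, -24)
3. D_x = -4851/514  [B, C, D are collinear ∩ AD ⟂ BC]
4. D_y = -3853/514  [B, C, D are collinear ∩ AD ⟂ BC]
   → D = (-4851/514, -3853/514)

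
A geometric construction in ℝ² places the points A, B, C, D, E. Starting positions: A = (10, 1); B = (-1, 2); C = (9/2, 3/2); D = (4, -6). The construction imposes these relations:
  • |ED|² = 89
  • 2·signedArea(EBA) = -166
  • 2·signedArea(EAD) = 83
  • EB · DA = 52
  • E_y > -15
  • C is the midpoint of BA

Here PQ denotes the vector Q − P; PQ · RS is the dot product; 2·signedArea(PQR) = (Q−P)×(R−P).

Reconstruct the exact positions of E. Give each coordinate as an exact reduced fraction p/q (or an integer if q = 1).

E = (9, -14)

1. E_x = 9  [EB · DA = 52 ∩ 2·signedArea(EBA) = -166]
2. E_y = -14  [EB · DA = 52 ∩ 2·signedArea(EBA) = -166]
   → E = (9, -14)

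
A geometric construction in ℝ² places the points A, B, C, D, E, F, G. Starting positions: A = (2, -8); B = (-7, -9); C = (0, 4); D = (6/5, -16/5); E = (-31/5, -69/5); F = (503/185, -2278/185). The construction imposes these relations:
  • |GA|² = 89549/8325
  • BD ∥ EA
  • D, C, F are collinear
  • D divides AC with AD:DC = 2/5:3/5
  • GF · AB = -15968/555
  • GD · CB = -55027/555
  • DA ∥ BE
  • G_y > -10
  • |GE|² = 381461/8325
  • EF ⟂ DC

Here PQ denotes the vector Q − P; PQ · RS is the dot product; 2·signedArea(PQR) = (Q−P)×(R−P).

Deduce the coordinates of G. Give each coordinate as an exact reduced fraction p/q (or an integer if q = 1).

G = (-422/555, -5423/555)

1. G_x = -422/555  [GD · CB = -55027/555 ∩ GF · AB = -15968/555]
2. G_y = -5423/555  [GD · CB = -55027/555 ∩ GF · AB = -15968/555]
   → G = (-422/555, -5423/555)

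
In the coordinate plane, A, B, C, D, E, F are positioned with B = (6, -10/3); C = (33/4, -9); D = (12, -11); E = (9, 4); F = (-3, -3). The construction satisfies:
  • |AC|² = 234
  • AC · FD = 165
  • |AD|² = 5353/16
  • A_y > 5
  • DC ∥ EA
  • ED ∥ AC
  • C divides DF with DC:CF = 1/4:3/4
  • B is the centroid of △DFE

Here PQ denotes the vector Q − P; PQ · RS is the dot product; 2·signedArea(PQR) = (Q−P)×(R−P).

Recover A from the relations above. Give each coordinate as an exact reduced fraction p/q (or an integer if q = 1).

A = (21/4, 6)

1. A_x = 21/4  [ED ∥ AC ∩ DC ∥ EA]
2. A_y = 6  [ED ∥ AC ∩ DC ∥ EA]
   → A = (21/4, 6)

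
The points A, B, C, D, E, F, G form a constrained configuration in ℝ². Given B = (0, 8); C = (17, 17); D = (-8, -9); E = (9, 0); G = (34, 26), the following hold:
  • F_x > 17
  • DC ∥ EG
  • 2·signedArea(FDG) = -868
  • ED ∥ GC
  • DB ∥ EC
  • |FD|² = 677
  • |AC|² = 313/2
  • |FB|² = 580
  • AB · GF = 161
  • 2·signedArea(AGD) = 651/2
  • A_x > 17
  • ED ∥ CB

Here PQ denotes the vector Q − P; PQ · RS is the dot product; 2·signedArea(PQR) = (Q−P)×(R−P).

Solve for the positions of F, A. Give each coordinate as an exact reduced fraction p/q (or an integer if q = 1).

1. F_x = 18  [line -35·x + 42·y + 966 = 0 ∩ |FB|² = 580]
2. F_y = -8  [line -35·x + 42·y + 966 = 0 ∩ |FB|² = 580]
   → F = (18, -8)
3. A_x = 35/2  [AB · GF = 161 ∩ 2·signedArea(AGD) = 651/2]
4. A_y = 9/2  [AB · GF = 161 ∩ 2·signedArea(AGD) = 651/2]
   → A = (35/2, 9/2)

A = (35/2, 9/2)
F = (18, -8)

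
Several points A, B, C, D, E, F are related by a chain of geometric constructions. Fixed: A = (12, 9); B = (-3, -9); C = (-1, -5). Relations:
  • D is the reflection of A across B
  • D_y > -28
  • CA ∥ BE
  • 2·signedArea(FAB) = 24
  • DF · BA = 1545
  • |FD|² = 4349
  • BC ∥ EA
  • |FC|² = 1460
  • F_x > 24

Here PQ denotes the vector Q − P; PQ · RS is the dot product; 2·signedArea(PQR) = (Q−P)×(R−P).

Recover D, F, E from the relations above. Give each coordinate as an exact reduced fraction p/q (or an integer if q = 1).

D = (-18, -27)
E = (10, 5)
F = (25, 23)

1. D_x = -18  [D is the reflection of A across B]
2. D_y = -27  [D is the reflection of A across B]
   → D = (-18, -27)
3. F_x = 25  [2·signedArea(FAB) = 24 ∩ DF · BA = 1545]
4. F_y = 23  [2·signedArea(FAB) = 24 ∩ DF · BA = 1545]
   → F = (25, 23)
5. E_x = 10  [BC ∥ EA ∩ CA ∥ BE]
6. E_y = 5  [BC ∥ EA ∩ CA ∥ BE]
   → E = (10, 5)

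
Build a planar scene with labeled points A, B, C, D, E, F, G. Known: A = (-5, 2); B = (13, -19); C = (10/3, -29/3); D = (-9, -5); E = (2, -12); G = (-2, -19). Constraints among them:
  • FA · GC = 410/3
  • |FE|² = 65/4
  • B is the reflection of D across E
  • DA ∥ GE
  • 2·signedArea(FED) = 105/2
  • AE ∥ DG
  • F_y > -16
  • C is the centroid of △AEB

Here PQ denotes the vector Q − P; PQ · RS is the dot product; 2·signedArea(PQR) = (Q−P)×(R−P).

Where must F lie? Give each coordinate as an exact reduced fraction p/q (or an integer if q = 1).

1. F_x = 0  [FA · GC = 410/3 ∩ 2·signedArea(FED) = 105/2]
2. F_y = -31/2  [FA · GC = 410/3 ∩ 2·signedArea(FED) = 105/2]
   → F = (0, -31/2)

F = (0, -31/2)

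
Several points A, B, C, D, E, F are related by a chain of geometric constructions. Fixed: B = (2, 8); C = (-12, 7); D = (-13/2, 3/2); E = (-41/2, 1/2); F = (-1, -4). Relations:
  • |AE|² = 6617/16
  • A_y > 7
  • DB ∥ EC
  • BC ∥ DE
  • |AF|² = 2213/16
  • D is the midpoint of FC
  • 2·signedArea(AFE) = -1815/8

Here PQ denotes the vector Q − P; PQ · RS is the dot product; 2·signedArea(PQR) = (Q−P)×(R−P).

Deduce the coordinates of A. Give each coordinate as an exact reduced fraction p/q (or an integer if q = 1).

A = (-3/2, 31/4)

1. A_x = -3/2  [line -9/2·x + -39/2·y + 1155/8 = 0 ∩ |AF|² = 2213/16]
2. A_y = 31/4  [line -9/2·x + -39/2·y + 1155/8 = 0 ∩ |AF|² = 2213/16]
   → A = (-3/2, 31/4)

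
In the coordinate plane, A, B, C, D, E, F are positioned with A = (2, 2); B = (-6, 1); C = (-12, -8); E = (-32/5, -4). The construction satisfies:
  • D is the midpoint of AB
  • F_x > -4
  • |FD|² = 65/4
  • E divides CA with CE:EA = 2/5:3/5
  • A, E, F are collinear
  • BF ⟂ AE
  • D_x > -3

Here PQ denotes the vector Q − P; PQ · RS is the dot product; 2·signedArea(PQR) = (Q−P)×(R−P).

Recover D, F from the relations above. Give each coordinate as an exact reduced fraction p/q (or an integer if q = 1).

D = (-2, 3/2)
F = (-279/74, -157/74)

1. D_x = -2  [D is the midpoint of AB]
2. D_y = 3/2  [D is the midpoint of AB]
   → D = (-2, 3/2)
3. F_x = -279/74  [A, E, F are collinear ∩ BF ⟂ AE]
4. F_y = -157/74  [A, E, F are collinear ∩ BF ⟂ AE]
   → F = (-279/74, -157/74)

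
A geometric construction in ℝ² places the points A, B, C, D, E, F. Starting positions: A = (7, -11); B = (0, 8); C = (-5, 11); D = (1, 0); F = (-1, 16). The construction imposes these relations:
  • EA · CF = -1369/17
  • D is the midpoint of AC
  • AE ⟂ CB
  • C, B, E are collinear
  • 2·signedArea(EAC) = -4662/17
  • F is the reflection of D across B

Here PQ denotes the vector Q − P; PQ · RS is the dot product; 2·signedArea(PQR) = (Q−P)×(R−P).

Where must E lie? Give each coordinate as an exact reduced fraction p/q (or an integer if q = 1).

E = (230/17, -2/17)

1. E_x = 230/17  [C, B, E are collinear ∩ AE ⟂ CB]
2. E_y = -2/17  [C, B, E are collinear ∩ AE ⟂ CB]
   → E = (230/17, -2/17)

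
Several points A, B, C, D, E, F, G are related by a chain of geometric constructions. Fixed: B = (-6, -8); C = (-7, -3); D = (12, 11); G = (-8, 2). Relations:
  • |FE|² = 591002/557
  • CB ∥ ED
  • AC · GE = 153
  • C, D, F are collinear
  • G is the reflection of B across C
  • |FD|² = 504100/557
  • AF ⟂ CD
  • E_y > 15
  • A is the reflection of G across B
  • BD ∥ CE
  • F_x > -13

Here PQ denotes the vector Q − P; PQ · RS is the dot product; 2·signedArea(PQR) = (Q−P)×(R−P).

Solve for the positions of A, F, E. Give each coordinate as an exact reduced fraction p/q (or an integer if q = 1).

1. A_x = -4  [A is the reflection of G across B]
2. A_y = -18  [A is the reflection of G across B]
   → A = (-4, -18)
3. F_x = -6806/557  [C, D, F are collinear ∩ AF ⟂ CD]
4. F_y = -3813/557  [C, D, F are collinear ∩ AF ⟂ CD]
   → F = (-6806/557, -3813/557)
5. E_x = 11  [CB ∥ ED ∩ BD ∥ CE]
6. E_y = 16  [CB ∥ ED ∩ BD ∥ CE]
   → E = (11, 16)

A = (-4, -18)
E = (11, 16)
F = (-6806/557, -3813/557)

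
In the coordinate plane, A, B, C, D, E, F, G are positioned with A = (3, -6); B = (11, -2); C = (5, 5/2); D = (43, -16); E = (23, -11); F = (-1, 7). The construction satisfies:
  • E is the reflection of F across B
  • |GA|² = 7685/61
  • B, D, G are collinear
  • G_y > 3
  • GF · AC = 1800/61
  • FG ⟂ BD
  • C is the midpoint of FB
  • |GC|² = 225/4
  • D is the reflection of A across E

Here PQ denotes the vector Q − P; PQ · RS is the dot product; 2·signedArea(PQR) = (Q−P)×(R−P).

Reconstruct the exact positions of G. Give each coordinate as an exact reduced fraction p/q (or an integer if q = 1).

1. G_x = -145/61  [B, D, G are collinear ∩ FG ⟂ BD]
2. G_y = 235/61  [B, D, G are collinear ∩ FG ⟂ BD]
   → G = (-145/61, 235/61)

G = (-145/61, 235/61)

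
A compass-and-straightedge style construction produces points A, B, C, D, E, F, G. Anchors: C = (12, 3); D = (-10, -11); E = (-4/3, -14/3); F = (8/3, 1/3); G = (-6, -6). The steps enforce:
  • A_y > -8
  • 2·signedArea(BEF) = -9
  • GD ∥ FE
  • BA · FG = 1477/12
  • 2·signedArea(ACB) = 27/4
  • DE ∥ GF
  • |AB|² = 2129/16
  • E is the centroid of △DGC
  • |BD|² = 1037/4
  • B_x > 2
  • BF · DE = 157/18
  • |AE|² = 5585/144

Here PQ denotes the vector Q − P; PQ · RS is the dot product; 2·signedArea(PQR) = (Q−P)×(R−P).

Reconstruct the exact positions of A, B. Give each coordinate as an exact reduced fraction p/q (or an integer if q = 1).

A = (-7, -29/4)
B = (3, -3/2)

1. B_x = 3  [BF · DE = 157/18 ∩ 2·signedArea(BEF) = -9]
2. B_y = -3/2  [BF · DE = 157/18 ∩ 2·signedArea(BEF) = -9]
   → B = (3, -3/2)
3. A_x = -7  [2·signedArea(ACB) = 27/4 ∩ BA · FG = 1477/12]
4. A_y = -29/4  [2·signedArea(ACB) = 27/4 ∩ BA · FG = 1477/12]
   → A = (-7, -29/4)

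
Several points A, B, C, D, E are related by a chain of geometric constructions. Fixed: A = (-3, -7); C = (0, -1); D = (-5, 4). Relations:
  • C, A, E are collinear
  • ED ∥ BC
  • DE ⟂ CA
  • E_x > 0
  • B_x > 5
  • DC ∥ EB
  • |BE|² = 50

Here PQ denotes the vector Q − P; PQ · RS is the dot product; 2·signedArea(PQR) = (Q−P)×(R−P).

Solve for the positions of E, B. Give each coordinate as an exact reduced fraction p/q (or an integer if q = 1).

1. E_x = 1  [C, A, E are collinear ∩ DE ⟂ CA]
2. E_y = 1  [C, A, E are collinear ∩ DE ⟂ CA]
   → E = (1, 1)
3. B_x = 6  [ED ∥ BC ∩ DC ∥ EB]
4. B_y = -4  [ED ∥ BC ∩ DC ∥ EB]
   → B = (6, -4)

B = (6, -4)
E = (1, 1)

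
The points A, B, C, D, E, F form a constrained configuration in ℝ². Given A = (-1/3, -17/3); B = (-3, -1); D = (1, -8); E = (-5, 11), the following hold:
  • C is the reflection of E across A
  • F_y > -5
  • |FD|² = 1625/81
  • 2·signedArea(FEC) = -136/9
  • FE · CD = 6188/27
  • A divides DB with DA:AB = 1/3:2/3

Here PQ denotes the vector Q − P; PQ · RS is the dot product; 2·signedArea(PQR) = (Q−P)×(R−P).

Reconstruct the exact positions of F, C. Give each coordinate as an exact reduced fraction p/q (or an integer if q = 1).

1. C_x = 13/3  [C is the reflection of E across A]
2. C_y = -67/3  [C is the reflection of E across A]
   → C = (13/3, -67/3)
3. F_x = -11/9  [FE · CD = 6188/27 ∩ 2·signedArea(FEC) = -136/9]
4. F_y = -37/9  [FE · CD = 6188/27 ∩ 2·signedArea(FEC) = -136/9]
   → F = (-11/9, -37/9)

C = (13/3, -67/3)
F = (-11/9, -37/9)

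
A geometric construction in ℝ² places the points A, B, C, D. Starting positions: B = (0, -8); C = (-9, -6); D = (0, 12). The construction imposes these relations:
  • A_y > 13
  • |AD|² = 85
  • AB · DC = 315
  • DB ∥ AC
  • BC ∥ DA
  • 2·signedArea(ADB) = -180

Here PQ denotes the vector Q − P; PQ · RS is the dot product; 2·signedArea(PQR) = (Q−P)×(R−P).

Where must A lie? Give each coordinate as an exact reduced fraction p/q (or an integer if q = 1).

A = (-9, 14)

1. A_x = -9  [DB ∥ AC ∩ BC ∥ DA]
2. A_y = 14  [DB ∥ AC ∩ BC ∥ DA]
   → A = (-9, 14)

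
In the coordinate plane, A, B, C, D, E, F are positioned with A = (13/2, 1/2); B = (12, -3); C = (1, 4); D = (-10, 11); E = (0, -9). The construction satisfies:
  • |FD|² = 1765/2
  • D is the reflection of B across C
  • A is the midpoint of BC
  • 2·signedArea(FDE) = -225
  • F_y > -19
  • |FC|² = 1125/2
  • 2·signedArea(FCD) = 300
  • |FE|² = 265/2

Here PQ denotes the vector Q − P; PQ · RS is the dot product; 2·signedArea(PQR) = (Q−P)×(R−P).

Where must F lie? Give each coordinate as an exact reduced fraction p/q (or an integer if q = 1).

F = (-13/2, -37/2)

1. F_x = -13/2  [2·signedArea(FCD) = 300 ∩ 2·signedArea(FDE) = -225]
2. F_y = -37/2  [2·signedArea(FCD) = 300 ∩ 2·signedArea(FDE) = -225]
   → F = (-13/2, -37/2)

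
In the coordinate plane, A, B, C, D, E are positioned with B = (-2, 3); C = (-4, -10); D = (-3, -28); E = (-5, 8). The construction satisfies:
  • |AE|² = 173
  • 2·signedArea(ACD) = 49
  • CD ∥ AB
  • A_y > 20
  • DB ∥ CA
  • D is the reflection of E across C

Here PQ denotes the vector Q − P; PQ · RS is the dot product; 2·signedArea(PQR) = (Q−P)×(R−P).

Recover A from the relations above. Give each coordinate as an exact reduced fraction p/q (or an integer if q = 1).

A = (-3, 21)

1. A_x = -3  [CD ∥ AB ∩ DB ∥ CA]
2. A_y = 21  [CD ∥ AB ∩ DB ∥ CA]
   → A = (-3, 21)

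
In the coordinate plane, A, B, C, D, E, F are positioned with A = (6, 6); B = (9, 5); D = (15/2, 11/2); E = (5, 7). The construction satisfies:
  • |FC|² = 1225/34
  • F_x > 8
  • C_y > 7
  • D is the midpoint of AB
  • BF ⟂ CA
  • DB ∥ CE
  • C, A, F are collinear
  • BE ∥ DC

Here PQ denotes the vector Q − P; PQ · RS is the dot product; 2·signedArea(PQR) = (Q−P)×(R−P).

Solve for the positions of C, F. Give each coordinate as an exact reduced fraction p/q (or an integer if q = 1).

C = (7/2, 15/2)
F = (147/17, 75/17)

1. C_x = 7/2  [DB ∥ CE ∩ BE ∥ DC]
2. C_y = 15/2  [DB ∥ CE ∩ BE ∥ DC]
   → C = (7/2, 15/2)
3. F_x = 147/17  [C, A, F are collinear ∩ BF ⟂ CA]
4. F_y = 75/17  [C, A, F are collinear ∩ BF ⟂ CA]
   → F = (147/17, 75/17)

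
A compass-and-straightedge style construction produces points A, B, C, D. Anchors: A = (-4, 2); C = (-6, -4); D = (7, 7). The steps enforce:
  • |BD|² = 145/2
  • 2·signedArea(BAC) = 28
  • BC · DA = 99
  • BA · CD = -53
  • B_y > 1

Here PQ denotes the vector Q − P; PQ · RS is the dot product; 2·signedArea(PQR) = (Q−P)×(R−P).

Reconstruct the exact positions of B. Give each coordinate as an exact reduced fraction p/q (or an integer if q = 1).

1. B_x = 1/2  [BA · CD = -53 ∩ 2·signedArea(BAC) = 28]
2. B_y = 3/2  [BA · CD = -53 ∩ 2·signedArea(BAC) = 28]
   → B = (1/2, 3/2)

B = (1/2, 3/2)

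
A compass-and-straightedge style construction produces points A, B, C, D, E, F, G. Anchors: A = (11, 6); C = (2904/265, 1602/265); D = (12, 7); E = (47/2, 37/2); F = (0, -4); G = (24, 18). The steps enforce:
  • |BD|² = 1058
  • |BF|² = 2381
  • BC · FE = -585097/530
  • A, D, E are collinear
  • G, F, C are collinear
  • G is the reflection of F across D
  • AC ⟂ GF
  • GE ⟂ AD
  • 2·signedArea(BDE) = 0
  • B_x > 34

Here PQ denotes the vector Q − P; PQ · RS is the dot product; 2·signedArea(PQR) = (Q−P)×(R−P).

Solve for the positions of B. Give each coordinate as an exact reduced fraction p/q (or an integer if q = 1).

B = (35, 30)

1. B_x = 35  [2·signedArea(BDE) = 0 ∩ BC · FE = -585097/530]
2. B_y = 30  [2·signedArea(BDE) = 0 ∩ BC · FE = -585097/530]
   → B = (35, 30)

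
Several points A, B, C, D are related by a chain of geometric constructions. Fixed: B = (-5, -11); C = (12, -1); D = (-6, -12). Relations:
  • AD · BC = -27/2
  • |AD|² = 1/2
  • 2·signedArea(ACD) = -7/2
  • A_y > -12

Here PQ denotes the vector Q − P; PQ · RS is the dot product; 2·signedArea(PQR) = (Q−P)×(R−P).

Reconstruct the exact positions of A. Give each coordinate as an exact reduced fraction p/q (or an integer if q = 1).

1. A_x = -11/2  [2·signedArea(ACD) = -7/2 ∩ AD · BC = -27/2]
2. A_y = -23/2  [2·signedArea(ACD) = -7/2 ∩ AD · BC = -27/2]
   → A = (-11/2, -23/2)

A = (-11/2, -23/2)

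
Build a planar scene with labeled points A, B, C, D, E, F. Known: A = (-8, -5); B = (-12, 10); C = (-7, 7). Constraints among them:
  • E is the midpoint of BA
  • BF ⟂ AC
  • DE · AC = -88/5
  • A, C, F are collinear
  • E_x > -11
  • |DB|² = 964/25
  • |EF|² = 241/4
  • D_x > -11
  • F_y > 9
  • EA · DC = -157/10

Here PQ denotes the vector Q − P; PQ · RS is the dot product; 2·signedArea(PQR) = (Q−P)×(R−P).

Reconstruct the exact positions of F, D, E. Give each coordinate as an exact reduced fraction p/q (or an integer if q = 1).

D = (-52/5, 4)
E = (-10, 5/2)
F = (-984/145, 1387/145)

1. F_x = -984/145  [A, C, F are collinear ∩ BF ⟂ AC]
2. F_y = 1387/145  [A, C, F are collinear ∩ BF ⟂ AC]
   → F = (-984/145, 1387/145)
3. E_x = -10  [E is the midpoint of BA]
4. E_y = 5/2  [E is the midpoint of BA]
   → E = (-10, 5/2)
5. D_x = -52/5  [DE · AC = -88/5 ∩ EA · DC = -157/10]
6. D_y = 4  [DE · AC = -88/5 ∩ EA · DC = -157/10]
   → D = (-52/5, 4)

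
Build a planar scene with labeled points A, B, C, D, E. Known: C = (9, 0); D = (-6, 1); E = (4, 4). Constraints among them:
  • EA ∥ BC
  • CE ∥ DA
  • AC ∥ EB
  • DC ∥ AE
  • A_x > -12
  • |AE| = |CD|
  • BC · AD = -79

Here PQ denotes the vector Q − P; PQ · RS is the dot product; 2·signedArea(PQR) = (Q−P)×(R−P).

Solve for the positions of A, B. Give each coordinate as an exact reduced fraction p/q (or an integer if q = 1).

1. A_x = -11  [DC ∥ AE ∩ CE ∥ DA]
2. A_y = 5  [DC ∥ AE ∩ CE ∥ DA]
   → A = (-11, 5)
3. B_x = 24  [EA ∥ BC ∩ AC ∥ EB]
4. B_y = -1  [EA ∥ BC ∩ AC ∥ EB]
   → B = (24, -1)

A = (-11, 5)
B = (24, -1)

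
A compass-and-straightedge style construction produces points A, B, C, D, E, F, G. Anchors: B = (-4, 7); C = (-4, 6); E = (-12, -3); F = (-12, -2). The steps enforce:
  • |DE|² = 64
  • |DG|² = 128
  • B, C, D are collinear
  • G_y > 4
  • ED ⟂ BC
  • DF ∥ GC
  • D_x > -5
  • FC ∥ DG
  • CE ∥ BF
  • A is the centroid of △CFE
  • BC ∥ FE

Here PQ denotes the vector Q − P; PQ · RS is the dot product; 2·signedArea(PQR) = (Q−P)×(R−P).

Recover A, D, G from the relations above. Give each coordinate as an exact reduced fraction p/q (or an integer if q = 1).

1. A_x = -28/3  [A is the centroid of △CFE]
2. A_y = 1/3  [A is the centroid of △CFE]
   → A = (-28/3, 1/3)
3. D_x = -4  [B, C, D are collinear ∩ ED ⟂ BC]
4. D_y = -3  [B, C, D are collinear ∩ ED ⟂ BC]
   → D = (-4, -3)
5. G_x = 4  [DF ∥ GC ∩ FC ∥ DG]
6. G_y = 5  [DF ∥ GC ∩ FC ∥ DG]
   → G = (4, 5)

A = (-28/3, 1/3)
D = (-4, -3)
G = (4, 5)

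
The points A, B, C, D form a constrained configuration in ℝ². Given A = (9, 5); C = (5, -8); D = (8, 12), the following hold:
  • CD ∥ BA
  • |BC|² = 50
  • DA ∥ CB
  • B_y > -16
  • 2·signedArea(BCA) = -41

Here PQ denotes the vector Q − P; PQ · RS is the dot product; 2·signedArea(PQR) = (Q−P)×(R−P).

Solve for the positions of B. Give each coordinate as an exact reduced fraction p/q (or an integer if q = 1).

B = (6, -15)

1. B_x = 6  [CD ∥ BA ∩ DA ∥ CB]
2. B_y = -15  [CD ∥ BA ∩ DA ∥ CB]
   → B = (6, -15)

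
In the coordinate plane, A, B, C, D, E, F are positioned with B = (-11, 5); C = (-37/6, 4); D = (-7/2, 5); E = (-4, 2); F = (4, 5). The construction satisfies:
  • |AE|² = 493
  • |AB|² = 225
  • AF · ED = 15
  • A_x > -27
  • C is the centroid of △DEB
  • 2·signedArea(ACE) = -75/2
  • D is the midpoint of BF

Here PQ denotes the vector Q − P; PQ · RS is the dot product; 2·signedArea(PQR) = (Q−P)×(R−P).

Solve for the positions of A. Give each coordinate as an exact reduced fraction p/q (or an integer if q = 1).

A = (-26, 5)

1. A_x = -26  [2·signedArea(ACE) = -75/2 ∩ AF · ED = 15]
2. A_y = 5  [2·signedArea(ACE) = -75/2 ∩ AF · ED = 15]
   → A = (-26, 5)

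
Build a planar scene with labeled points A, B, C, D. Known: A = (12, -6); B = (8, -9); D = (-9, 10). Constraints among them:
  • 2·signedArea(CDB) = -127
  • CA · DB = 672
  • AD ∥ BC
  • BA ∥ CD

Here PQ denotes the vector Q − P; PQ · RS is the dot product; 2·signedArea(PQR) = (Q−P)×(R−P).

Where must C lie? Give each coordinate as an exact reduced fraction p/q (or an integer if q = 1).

C = (-13, 7)

1. C_x = -13  [BA ∥ CD ∩ AD ∥ BC]
2. C_y = 7  [BA ∥ CD ∩ AD ∥ BC]
   → C = (-13, 7)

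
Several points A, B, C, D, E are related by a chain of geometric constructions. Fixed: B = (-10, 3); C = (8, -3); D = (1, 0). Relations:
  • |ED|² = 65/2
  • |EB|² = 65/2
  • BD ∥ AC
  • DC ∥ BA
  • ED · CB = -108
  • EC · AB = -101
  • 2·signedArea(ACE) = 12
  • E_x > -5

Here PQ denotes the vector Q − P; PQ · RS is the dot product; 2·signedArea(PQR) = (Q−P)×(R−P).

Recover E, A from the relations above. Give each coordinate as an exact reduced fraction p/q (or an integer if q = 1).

1. A_x = -3  [BD ∥ AC ∩ DC ∥ BA]
2. A_y = 0  [BD ∥ AC ∩ DC ∥ BA]
   → A = (-3, 0)
3. E_x = -9/2  [ED · CB = -108 ∩ 2·signedArea(ACE) = 12]
4. E_y = 3/2  [ED · CB = -108 ∩ 2·signedArea(ACE) = 12]
   → E = (-9/2, 3/2)

A = (-3, 0)
E = (-9/2, 3/2)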